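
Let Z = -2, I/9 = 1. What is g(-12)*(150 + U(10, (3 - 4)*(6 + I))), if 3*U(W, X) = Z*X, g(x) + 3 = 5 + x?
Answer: -1600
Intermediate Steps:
I = 9 (I = 9*1 = 9)
g(x) = 2 + x (g(x) = -3 + (5 + x) = 2 + x)
U(W, X) = -2*X/3 (U(W, X) = (-2*X)/3 = -2*X/3)
g(-12)*(150 + U(10, (3 - 4)*(6 + I))) = (2 - 12)*(150 - 2*(3 - 4)*(6 + 9)/3) = -10*(150 - (-2)*15/3) = -10*(150 - 2/3*(-15)) = -10*(150 + 10) = -10*160 = -1600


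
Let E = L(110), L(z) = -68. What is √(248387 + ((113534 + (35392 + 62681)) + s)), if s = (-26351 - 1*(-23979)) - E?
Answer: √457690 ≈ 676.53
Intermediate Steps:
E = -68
s = -2304 (s = (-26351 - 1*(-23979)) - 1*(-68) = (-26351 + 23979) + 68 = -2372 + 68 = -2304)
√(248387 + ((113534 + (35392 + 62681)) + s)) = √(248387 + ((113534 + (35392 + 62681)) - 2304)) = √(248387 + ((113534 + 98073) - 2304)) = √(248387 + (211607 - 2304)) = √(248387 + 209303) = √457690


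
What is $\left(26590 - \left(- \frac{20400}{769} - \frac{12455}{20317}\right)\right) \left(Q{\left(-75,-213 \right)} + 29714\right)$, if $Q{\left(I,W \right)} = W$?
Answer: $\frac{12268290838736265}{15623773} \approx 7.8523 \cdot 10^{8}$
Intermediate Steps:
$\left(26590 - \left(- \frac{20400}{769} - \frac{12455}{20317}\right)\right) \left(Q{\left(-75,-213 \right)} + 29714\right) = \left(26590 - \left(- \frac{20400}{769} - \frac{12455}{20317}\right)\right) \left(-213 + 29714\right) = \left(26590 - - \frac{424044695}{15623773}\right) 29501 = \left(26590 + \left(\frac{12455}{20317} + \frac{20400}{769}\right)\right) 29501 = \left(26590 + \frac{424044695}{15623773}\right) 29501 = \frac{415860168765}{15623773} \cdot 29501 = \frac{12268290838736265}{15623773}$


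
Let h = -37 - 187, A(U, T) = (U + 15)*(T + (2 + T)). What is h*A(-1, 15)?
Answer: -100352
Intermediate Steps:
A(U, T) = (2 + 2*T)*(15 + U) (A(U, T) = (15 + U)*(2 + 2*T) = (2 + 2*T)*(15 + U))
h = -224
h*A(-1, 15) = -224*(30 + 2*(-1) + 30*15 + 2*15*(-1)) = -224*(30 - 2 + 450 - 30) = -224*448 = -100352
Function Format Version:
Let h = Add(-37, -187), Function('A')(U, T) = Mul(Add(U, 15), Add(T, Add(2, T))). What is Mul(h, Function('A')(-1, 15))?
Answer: -100352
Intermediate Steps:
Function('A')(U, T) = Mul(Add(2, Mul(2, T)), Add(15, U)) (Function('A')(U, T) = Mul(Add(15, U), Add(2, Mul(2, T))) = Mul(Add(2, Mul(2, T)), Add(15, U)))
h = -224
Mul(h, Function('A')(-1, 15)) = Mul(-224, Add(30, Mul(2, -1), Mul(30, 15), Mul(2, 15, -1))) = Mul(-224, Add(30, -2, 450, -30)) = Mul(-224, 448) = -100352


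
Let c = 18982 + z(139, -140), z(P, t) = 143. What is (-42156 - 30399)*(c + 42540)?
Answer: -4474104075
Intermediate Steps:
c = 19125 (c = 18982 + 143 = 19125)
(-42156 - 30399)*(c + 42540) = (-42156 - 30399)*(19125 + 42540) = -72555*61665 = -4474104075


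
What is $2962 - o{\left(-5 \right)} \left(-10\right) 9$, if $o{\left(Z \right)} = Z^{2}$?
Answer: $5212$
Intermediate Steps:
$2962 - o{\left(-5 \right)} \left(-10\right) 9 = 2962 - \left(-5\right)^{2} \left(-10\right) 9 = 2962 - 25 \left(-10\right) 9 = 2962 - \left(-250\right) 9 = 2962 - -2250 = 2962 + 2250 = 5212$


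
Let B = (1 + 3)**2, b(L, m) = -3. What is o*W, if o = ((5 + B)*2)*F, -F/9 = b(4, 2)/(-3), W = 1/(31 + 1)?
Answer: -189/16 ≈ -11.813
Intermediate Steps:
W = 1/32 ≈ 0.031250
B = 16 (B = 4**2 = 16)
F = -9 (F = -(-27)/(-3) = -(-27)*(-1)/3 = -9*1 = -9)
o = -378 (o = ((5 + 16)*2)*(-9) = (21*2)*(-9) = 42*(-9) = -378)
o*W = -378*1/32 = -189/16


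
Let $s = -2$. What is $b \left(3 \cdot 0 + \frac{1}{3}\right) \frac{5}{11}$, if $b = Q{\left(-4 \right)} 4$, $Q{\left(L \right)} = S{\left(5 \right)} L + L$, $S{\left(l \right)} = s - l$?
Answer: $\frac{160}{11} \approx 14.545$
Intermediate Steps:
$S{\left(l \right)} = -2 - l$
$Q{\left(L \right)} = - 6 L$ ($Q{\left(L \right)} = \left(-2 - 5\right) L + L = - 7 L + L = - 6 L$)
$b = 96$ ($b = \left(-6\right) \left(-4\right) 4 = 24 \cdot 4 = 96$)
$b \left(3 \cdot 0 + \frac{1}{3}\right) \frac{5}{11} = 96 \left(3 \cdot 0 + \frac{1}{3}\right) \frac{5}{11} = 96 \left(0 + \frac{1}{3}\right) 5 \cdot \frac{1}{11} = 96 \cdot \frac{1}{3} \cdot \frac{5}{11} = 32 \cdot \frac{5}{11} = \frac{160}{11}$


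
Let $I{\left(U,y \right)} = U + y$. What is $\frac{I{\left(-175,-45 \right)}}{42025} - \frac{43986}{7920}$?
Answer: $- \frac{12335027}{2218920} \approx -5.559$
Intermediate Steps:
$\frac{I{\left(-175,-45 \right)}}{42025} - \frac{43986}{7920} = \frac{-175 - 45}{42025} - \frac{43986}{7920} = \left(-220\right) \frac{1}{42025} - \frac{7331}{1320} = - \frac{44}{8405} - \frac{7331}{1320} = - \frac{12335027}{2218920}$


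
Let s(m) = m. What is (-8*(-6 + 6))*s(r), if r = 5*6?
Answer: 0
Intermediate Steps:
r = 30
(-8*(-6 + 6))*s(r) = -8*(-6 + 6)*30 = -8*0*30 = 0*30 = 0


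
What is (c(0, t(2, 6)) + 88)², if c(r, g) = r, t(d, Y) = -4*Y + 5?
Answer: 7744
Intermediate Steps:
t(d, Y) = 5 - 4*Y
(c(0, t(2, 6)) + 88)² = (0 + 88)² = 88² = 7744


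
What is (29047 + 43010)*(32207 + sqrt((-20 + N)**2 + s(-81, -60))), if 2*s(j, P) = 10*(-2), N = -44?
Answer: 2320739799 + 216171*sqrt(454) ≈ 2.3253e+9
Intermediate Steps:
s(j, P) = -10 (s(j, P) = (10*(-2))/2 = (1/2)*(-20) = -10)
(29047 + 43010)*(32207 + sqrt((-20 + N)**2 + s(-81, -60))) = (29047 + 43010)*(32207 + sqrt((-20 - 44)**2 - 10)) = 72057*(32207 + sqrt((-64)**2 - 10)) = 72057*(32207 + sqrt(4096 - 10)) = 72057*(32207 + sqrt(4086)) = 72057*(32207 + 3*sqrt(454)) = 2320739799 + 216171*sqrt(454)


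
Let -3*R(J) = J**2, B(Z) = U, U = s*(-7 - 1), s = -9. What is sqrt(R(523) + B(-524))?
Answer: I*sqrt(819939)/3 ≈ 301.83*I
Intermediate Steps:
U = 72 (U = -9*(-7 - 1) = -9*(-8) = 72)
B(Z) = 72
R(J) = -J**2/3
sqrt(R(523) + B(-524)) = sqrt(-1/3*523**2 + 72) = sqrt(-1/3*273529 + 72) = sqrt(-273529/3 + 72) = sqrt(-273313/3) = I*sqrt(819939)/3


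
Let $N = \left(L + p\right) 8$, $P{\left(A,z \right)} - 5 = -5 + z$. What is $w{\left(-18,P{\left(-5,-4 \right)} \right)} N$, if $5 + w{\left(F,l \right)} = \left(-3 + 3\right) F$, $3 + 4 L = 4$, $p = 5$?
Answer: $-210$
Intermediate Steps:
$L = \frac{1}{4}$ ($L = - \frac{3}{4} + \frac{1}{4} \cdot 4 = - \frac{3}{4} + 1 = \frac{1}{4} \approx 0.25$)
$P{\left(A,z \right)} = z$ ($P{\left(A,z \right)} = 5 + \left(-5 + z\right) = z$)
$w{\left(F,l \right)} = -5$ ($w{\left(F,l \right)} = -5 + \left(-3 + 3\right) F = -5 + 0 F = -5 + 0 = -5$)
$N = 42$ ($N = \left(\frac{1}{4} + 5\right) 8 = \frac{21}{4} \cdot 8 = 42$)
$w{\left(-18,P{\left(-5,-4 \right)} \right)} N = \left(-5\right) 42 = -210$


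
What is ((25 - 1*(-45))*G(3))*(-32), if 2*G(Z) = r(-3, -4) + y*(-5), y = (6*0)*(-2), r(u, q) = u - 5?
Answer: 8960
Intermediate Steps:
r(u, q) = -5 + u
y = 0 (y = 0*(-2) = 0)
G(Z) = -4 (G(Z) = ((-5 - 3) + 0*(-5))/2 = (-8 + 0)/2 = (1/2)*(-8) = -4)
((25 - 1*(-45))*G(3))*(-32) = ((25 - 1*(-45))*(-4))*(-32) = ((25 + 45)*(-4))*(-32) = (70*(-4))*(-32) = -280*(-32) = 8960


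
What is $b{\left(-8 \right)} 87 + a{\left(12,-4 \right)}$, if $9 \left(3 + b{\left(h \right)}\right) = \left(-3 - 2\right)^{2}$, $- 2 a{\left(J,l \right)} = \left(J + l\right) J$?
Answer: $- \frac{202}{3} \approx -67.333$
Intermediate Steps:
$a{\left(J,l \right)} = - \frac{J \left(J + l\right)}{2}$ ($a{\left(J,l \right)} = - \frac{\left(J + l\right) J}{2} = - \frac{J \left(J + l\right)}{2}$)
$b{\left(h \right)} = - \frac{2}{9}$ ($b{\left(h \right)} = -3 + \frac{\left(-3 - 2\right)^{2}}{9} = -3 + \frac{\left(-5\right)^{2}}{9} = -3 + \frac{1}{9} \cdot 25 = -3 + \frac{25}{9} = - \frac{2}{9}$)
$b{\left(-8 \right)} 87 + a{\left(12,-4 \right)} = \left(- \frac{2}{9}\right) 87 - 6 \left(12 - 4\right) = - \frac{58}{3} - 6 \cdot 8 = - \frac{58}{3} - 48 = - \frac{202}{3}$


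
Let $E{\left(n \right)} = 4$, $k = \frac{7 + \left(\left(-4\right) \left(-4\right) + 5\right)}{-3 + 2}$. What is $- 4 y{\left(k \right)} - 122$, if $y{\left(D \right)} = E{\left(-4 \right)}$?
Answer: $-138$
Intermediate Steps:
$k = -28$ ($k = \frac{7 + \left(16 + 5\right)}{-1} = \left(7 + 21\right) \left(-1\right) = 28 \left(-1\right) = -28$)
$y{\left(D \right)} = 4$
$- 4 y{\left(k \right)} - 122 = \left(-4\right) 4 - 122 = -16 - 122 = -138$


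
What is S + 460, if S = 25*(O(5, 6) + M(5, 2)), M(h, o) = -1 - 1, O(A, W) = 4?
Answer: 510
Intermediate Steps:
M(h, o) = -2
S = 50 (S = 25*(4 - 2) = 25*2 = 50)
S + 460 = 50 + 460 = 510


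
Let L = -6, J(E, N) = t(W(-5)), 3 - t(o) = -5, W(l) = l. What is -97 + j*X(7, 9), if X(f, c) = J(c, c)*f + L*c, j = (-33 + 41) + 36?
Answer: -9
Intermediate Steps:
j = 44 (j = 8 + 36 = 44)
t(o) = 8 (t(o) = 3 - 1*(-5) = 3 + 5 = 8)
J(E, N) = 8
X(f, c) = -6*c + 8*f (X(f, c) = 8*f - 6*c = -6*c + 8*f)
-97 + j*X(7, 9) = -97 + 44*(-6*9 + 8*7) = -97 + 44*(-54 + 56) = -97 + 44*2 = -97 + 88 = -9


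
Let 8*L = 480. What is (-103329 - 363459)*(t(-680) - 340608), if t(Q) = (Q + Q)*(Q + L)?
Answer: -234603914496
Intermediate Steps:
L = 60 (L = (⅛)*480 = 60)
t(Q) = 2*Q*(60 + Q) (t(Q) = (Q + Q)*(Q + 60) = (2*Q)*(60 + Q) = 2*Q*(60 + Q))
(-103329 - 363459)*(t(-680) - 340608) = (-103329 - 363459)*(2*(-680)*(60 - 680) - 340608) = -466788*(2*(-680)*(-620) - 340608) = -466788*(843200 - 340608) = -466788*502592 = -234603914496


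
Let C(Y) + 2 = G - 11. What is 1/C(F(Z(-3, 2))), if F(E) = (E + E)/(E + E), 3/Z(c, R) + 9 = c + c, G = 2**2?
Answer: -1/9 ≈ -0.11111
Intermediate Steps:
G = 4
Z(c, R) = 3/(-9 + 2*c) (Z(c, R) = 3/(-9 + (c + c)) = 3/(-9 + 2*c))
F(E) = 1 (F(E) = (2*E)/((2*E)) = (2*E)*(1/(2*E)) = 1)
C(Y) = -9 (C(Y) = -2 + (4 - 11) = -2 - 7 = -9)
1/C(F(Z(-3, 2))) = 1/(-9) = -1/9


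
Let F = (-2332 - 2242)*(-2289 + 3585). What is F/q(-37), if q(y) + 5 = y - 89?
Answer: 5927904/131 ≈ 45251.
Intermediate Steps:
q(y) = -94 + y (q(y) = -5 + (y - 89) = -5 + (-89 + y) = -94 + y)
F = -5927904 (F = -4574*1296 = -5927904)
F/q(-37) = -5927904/(-94 - 37) = -5927904/(-131) = -5927904*(-1/131) = 5927904/131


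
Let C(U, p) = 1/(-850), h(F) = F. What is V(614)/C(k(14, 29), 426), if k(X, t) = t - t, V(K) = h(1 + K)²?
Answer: -321491250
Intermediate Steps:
V(K) = (1 + K)²
k(X, t) = 0
C(U, p) = -1/850
V(614)/C(k(14, 29), 426) = (1 + 614)²/(-1/850) = 615²*(-850) = 378225*(-850) = -321491250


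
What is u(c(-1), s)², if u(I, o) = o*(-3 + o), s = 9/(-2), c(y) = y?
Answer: 18225/16 ≈ 1139.1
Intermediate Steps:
s = -9/2 (s = 9*(-½) = -9/2 ≈ -4.5000)
u(c(-1), s)² = (-9*(-3 - 9/2)/2)² = (-9/2*(-15/2))² = (135/4)² = 18225/16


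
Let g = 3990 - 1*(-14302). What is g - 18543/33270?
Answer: 202852099/11090 ≈ 18291.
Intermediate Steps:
g = 18292 (g = 3990 + 14302 = 18292)
g - 18543/33270 = 18292 - 18543/33270 = 18292 - 18543*1/33270 = 18292 - 6181/11090 = 202852099/11090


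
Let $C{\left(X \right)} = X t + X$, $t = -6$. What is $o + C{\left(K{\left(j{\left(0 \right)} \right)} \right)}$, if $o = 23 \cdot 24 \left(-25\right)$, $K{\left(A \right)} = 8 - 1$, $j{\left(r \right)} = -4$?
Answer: $-13835$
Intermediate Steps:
$K{\left(A \right)} = 7$ ($K{\left(A \right)} = 8 - 1 = 7$)
$C{\left(X \right)} = - 5 X$ ($C{\left(X \right)} = X \left(-6\right) + X = - 6 X + X = - 5 X$)
$o = -13800$ ($o = 552 \left(-25\right) = -13800$)
$o + C{\left(K{\left(j{\left(0 \right)} \right)} \right)} = -13800 - 35 = -13835$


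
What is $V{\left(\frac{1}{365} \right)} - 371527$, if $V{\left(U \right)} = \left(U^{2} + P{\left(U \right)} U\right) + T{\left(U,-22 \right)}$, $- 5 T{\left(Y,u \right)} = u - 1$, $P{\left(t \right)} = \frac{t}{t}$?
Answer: $- \frac{49496071374}{133225} \approx -3.7152 \cdot 10^{5}$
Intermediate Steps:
$P{\left(t \right)} = 1$
$T{\left(Y,u \right)} = \frac{1}{5} - \frac{u}{5}$ ($T{\left(Y,u \right)} = - \frac{u - 1}{5} = - \frac{-1 + u}{5} = \frac{1}{5} - \frac{u}{5}$)
$V{\left(U \right)} = \frac{23}{5} + U + U^{2}$ ($V{\left(U \right)} = \left(U^{2} + 1 U\right) + \left(\frac{1}{5} - - \frac{22}{5}\right) = \left(U^{2} + U\right) + \left(\frac{1}{5} + \frac{22}{5}\right) = \left(U + U^{2}\right) + \frac{23}{5} = \frac{23}{5} + U + U^{2}$)
$V{\left(\frac{1}{365} \right)} - 371527 = \left(\frac{23}{5} + \frac{1}{365} + \left(\frac{1}{365}\right)^{2}\right) - 371527 = \left(\frac{23}{5} + \frac{1}{365} + \frac{1}{133225}\right) - 371527 = \frac{613201}{133225} - 371527 = - \frac{49496071374}{133225}$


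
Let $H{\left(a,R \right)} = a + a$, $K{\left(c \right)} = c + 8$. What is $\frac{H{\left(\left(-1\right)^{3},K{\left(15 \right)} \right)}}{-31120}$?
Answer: $\frac{1}{15560} \approx 6.4267 \cdot 10^{-5}$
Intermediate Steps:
$K{\left(c \right)} = 8 + c$
$H{\left(a,R \right)} = 2 a$
$\frac{H{\left(\left(-1\right)^{3},K{\left(15 \right)} \right)}}{-31120} = \frac{2 \left(-1\right)^{3}}{-31120} = 2 \left(-1\right) \left(- \frac{1}{31120}\right) = \left(-2\right) \left(- \frac{1}{31120}\right) = \frac{1}{15560}$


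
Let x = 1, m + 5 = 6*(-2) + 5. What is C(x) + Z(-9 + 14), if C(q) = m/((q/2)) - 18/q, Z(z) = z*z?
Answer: -17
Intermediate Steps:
Z(z) = z²
m = -12 (m = -5 + (6*(-2) + 5) = -5 + (-12 + 5) = -5 - 7 = -12)
C(q) = -42/q (C(q) = -12*2/q - 18/q = -24/q - 18/q = -42/q)
C(x) + Z(-9 + 14) = -42/1 + (-9 + 14)² = -42*1 + 5² = -42 + 25 = -17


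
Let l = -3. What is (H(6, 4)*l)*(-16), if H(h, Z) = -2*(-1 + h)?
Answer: -480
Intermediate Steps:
H(h, Z) = 2 - 2*h
(H(6, 4)*l)*(-16) = ((2 - 2*6)*(-3))*(-16) = ((2 - 12)*(-3))*(-16) = -10*(-3)*(-16) = 30*(-16) = -480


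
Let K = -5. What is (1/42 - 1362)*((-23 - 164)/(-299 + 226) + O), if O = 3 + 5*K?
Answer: 27057019/1022 ≈ 26475.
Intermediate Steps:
O = -22 (O = 3 + 5*(-5) = 3 - 25 = -22)
(1/42 - 1362)*((-23 - 164)/(-299 + 226) + O) = (1/42 - 1362)*((-23 - 164)/(-299 + 226) - 22) = (1/42 - 1362)*(-187/(-73) - 22) = -57203*(-187*(-1/73) - 22)/42 = -57203*(187/73 - 22)/42 = -57203/42*(-1419/73) = 27057019/1022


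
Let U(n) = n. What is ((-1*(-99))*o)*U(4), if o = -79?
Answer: -31284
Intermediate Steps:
((-1*(-99))*o)*U(4) = (-1*(-99)*(-79))*4 = (99*(-79))*4 = -7821*4 = -31284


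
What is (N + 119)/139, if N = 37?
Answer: 156/139 ≈ 1.1223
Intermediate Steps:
(N + 119)/139 = (37 + 119)/139 = 156*(1/139) = 156/139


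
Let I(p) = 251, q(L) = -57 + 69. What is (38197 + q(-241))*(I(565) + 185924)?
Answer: 7113560575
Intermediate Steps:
q(L) = 12
(38197 + q(-241))*(I(565) + 185924) = (38197 + 12)*(251 + 185924) = 38209*186175 = 7113560575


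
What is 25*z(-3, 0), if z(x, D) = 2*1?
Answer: 50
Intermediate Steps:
z(x, D) = 2
25*z(-3, 0) = 25*2 = 50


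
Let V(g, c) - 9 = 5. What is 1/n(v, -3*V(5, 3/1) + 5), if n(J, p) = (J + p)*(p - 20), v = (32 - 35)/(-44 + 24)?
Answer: 20/42009 ≈ 0.00047609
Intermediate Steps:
V(g, c) = 14 (V(g, c) = 9 + 5 = 14)
v = 3/20 (v = -3/(-20) = -3*(-1/20) = 3/20 ≈ 0.15000)
n(J, p) = (-20 + p)*(J + p) (n(J, p) = (J + p)*(-20 + p) = (-20 + p)*(J + p))
1/n(v, -3*V(5, 3/1) + 5) = 1/((-3*14 + 5)² - 20*3/20 - 20*(-3*14 + 5) + 3*(-3*14 + 5)/20) = 1/((-42 + 5)² - 3 - 20*(-42 + 5) + 3*(-42 + 5)/20) = 1/((-37)² - 3 - 20*(-37) + (3/20)*(-37)) = 1/(1369 - 3 + 740 - 111/20) = 1/(42009/20) = 20/42009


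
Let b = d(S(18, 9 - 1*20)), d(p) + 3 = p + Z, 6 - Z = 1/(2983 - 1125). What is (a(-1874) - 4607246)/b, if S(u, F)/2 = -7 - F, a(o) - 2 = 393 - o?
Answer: -8556047266/20437 ≈ -4.1866e+5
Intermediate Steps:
a(o) = 395 - o (a(o) = 2 + (393 - o) = 395 - o)
Z = 11147/1858 (Z = 6 - 1/(2983 - 1125) = 6 - 1/1858 = 11147/1858 ≈ 5.9995)
S(u, F) = -14 - 2*F (S(u, F) = 2*(-7 - F) = -14 - 2*F)
d(p) = 5573/1858 + p (d(p) = -3 + (p + 11147/1858) = -3 + (11147/1858 + p) = 5573/1858 + p)
b = 20437/1858 (b = 5573/1858 + (-14 - 2*(9 - 1*20)) = 5573/1858 + (-14 - 2*(9 - 20)) = 5573/1858 + (-14 - 2*(-11)) = 5573/1858 + (-14 + 22) = 5573/1858 + 8 = 20437/1858 ≈ 10.999)
(a(-1874) - 4607246)/b = ((395 - 1*(-1874)) - 4607246)/(20437/1858) = ((395 + 1874) - 4607246)*(1858/20437) = (2269 - 4607246)*(1858/20437) = -4604977*1858/20437 = -8556047266/20437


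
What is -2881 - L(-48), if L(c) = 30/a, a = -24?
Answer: -11519/4 ≈ -2879.8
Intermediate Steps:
L(c) = -5/4 (L(c) = 30/(-24) = 30*(-1/24) = -5/4)
-2881 - L(-48) = -2881 - 1*(-5/4) = -2881 + 5/4 = -11519/4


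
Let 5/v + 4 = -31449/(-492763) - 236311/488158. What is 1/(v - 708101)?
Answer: -1063278038567/752909445118334037 ≈ -1.4122e-6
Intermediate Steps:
v = -1202731002770/1063278038567 (v = 5/(-4 + (-31449/(-492763) - 236311/488158)) = 5/(-4 + (-31449*(-1/492763) - 236311*1/488158)) = 5/(-4 + (31449/492763 - 236311/488158)) = 5/(-4 - 101093236351/240546200554) = 5/(-1063278038567/240546200554) = 5*(-240546200554/1063278038567) = -1202731002770/1063278038567 ≈ -1.1312)
1/(v - 708101) = 1/(-1202731002770/1063278038567 - 708101) = 1/(-752909445118334037/1063278038567) = -1063278038567/752909445118334037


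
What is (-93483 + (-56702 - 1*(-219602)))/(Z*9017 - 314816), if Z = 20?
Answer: -69417/134476 ≈ -0.51620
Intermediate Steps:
(-93483 + (-56702 - 1*(-219602)))/(Z*9017 - 314816) = (-93483 + (-56702 - 1*(-219602)))/(20*9017 - 314816) = (-93483 + (-56702 + 219602))/(180340 - 314816) = (-93483 + 162900)/(-134476) = 69417*(-1/134476) = -69417/134476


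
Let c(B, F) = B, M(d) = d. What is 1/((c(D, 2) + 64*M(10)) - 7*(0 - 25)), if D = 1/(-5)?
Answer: 5/4074 ≈ 0.0012273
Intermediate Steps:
D = -⅕ ≈ -0.20000
1/((c(D, 2) + 64*M(10)) - 7*(0 - 25)) = 1/((-⅕ + 64*10) - 7*(0 - 25)) = 1/((-⅕ + 640) - 7*(-25)) = 1/(3199/5 - 1*(-175)) = 1/(3199/5 + 175) = 1/(4074/5) = 5/4074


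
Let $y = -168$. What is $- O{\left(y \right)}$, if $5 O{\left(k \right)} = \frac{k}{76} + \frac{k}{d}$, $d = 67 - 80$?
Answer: $- \frac{2646}{1235} \approx -2.1425$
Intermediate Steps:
$d = -13$ ($d = 67 - 80 = -13$)
$O{\left(k \right)} = - \frac{63 k}{4940}$ ($O{\left(k \right)} = \frac{\frac{k}{76} + \frac{k}{-13}}{5} = \frac{k \frac{1}{76} + k \left(- \frac{1}{13}\right)}{5} = \frac{\frac{k}{76} - \frac{k}{13}}{5} = \frac{\left(- \frac{63}{988}\right) k}{5} = - \frac{63 k}{4940}$)
$- O{\left(y \right)} = - \frac{\left(-63\right) \left(-168\right)}{4940} = \left(-1\right) \frac{2646}{1235} = - \frac{2646}{1235}$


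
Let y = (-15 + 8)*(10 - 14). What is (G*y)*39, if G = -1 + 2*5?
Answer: 9828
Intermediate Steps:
G = 9 (G = -1 + 10 = 9)
y = 28 (y = -7*(-4) = 28)
(G*y)*39 = (9*28)*39 = 252*39 = 9828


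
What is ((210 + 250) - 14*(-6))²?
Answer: 295936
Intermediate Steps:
((210 + 250) - 14*(-6))² = (460 + 84)² = 544² = 295936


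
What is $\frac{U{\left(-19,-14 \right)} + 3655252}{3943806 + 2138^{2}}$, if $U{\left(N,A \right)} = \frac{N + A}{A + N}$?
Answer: $\frac{3655253}{8514850} \approx 0.42928$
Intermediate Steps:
$U{\left(N,A \right)} = 1$ ($U{\left(N,A \right)} = \frac{A + N}{A + N} = 1$)
$\frac{U{\left(-19,-14 \right)} + 3655252}{3943806 + 2138^{2}} = \frac{1 + 3655252}{3943806 + 2138^{2}} = \frac{3655253}{3943806 + 4571044} = \frac{3655253}{8514850}$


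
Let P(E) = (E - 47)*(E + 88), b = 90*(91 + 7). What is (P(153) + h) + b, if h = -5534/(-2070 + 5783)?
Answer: 127595424/3713 ≈ 34365.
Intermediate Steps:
b = 8820 (b = 90*98 = 8820)
P(E) = (-47 + E)*(88 + E)
h = -5534/3713 ≈ -1.4904
(P(153) + h) + b = ((-4136 + 153² + 41*153) - 5534/3713) + 8820 = ((-4136 + 23409 + 6273) - 5534/3713) + 8820 = (25546 - 5534/3713) + 8820 = 94846764/3713 + 8820 = 127595424/3713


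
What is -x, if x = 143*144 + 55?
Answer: -20647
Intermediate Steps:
x = 20647 (x = 20592 + 55 = 20647)
-x = -1*20647 = -20647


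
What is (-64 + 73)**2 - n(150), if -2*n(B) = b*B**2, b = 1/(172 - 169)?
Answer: 3831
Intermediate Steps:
b = 1/3 ≈ 0.33333
n(B) = -B**2/6
(-64 + 73)**2 - n(150) = (-64 + 73)**2 - (-1)*150**2/6 = 9**2 - (-1)*22500/6 = 81 - 1*(-3750) = 81 + 3750 = 3831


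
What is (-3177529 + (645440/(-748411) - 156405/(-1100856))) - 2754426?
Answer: -1629098416965498155/274630913272 ≈ -5.9320e+6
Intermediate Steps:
(-3177529 + (645440/(-748411) - 156405/(-1100856))) - 2754426 = (-3177529 + (645440*(-1/748411) - 156405*(-1/1100856))) - 2754426 = (-3177529 + (-645440/748411 + 52135/366952)) - 2754426 = (-3177529 - 197827091395/274630913272) - 2754426 = -872647889045356283/274630913272 - 2754426 = -1629098416965498155/274630913272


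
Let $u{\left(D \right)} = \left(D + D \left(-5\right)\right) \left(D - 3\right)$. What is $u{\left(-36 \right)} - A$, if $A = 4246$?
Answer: $-9862$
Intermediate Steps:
$u{\left(D \right)} = - 4 D \left(-3 + D\right)$ ($u{\left(D \right)} = \left(D - 5 D\right) \left(-3 + D\right) = - 4 D \left(-3 + D\right)$)
$u{\left(-36 \right)} - A = 4 \left(-36\right) \left(3 - -36\right) - 4246 = 4 \left(-36\right) \left(3 + 36\right) - 4246 = 4 \left(-36\right) 39 - 4246 = -5616 - 4246 = -9862$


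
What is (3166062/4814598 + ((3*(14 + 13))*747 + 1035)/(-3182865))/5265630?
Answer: 543380440973/4482869370547689450 ≈ 1.2121e-7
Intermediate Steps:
(3166062/4814598 + ((3*(14 + 13))*747 + 1035)/(-3182865))/5265630 = (3166062*(1/4814598) + ((3*27)*747 + 1035)*(-1/3182865))*(1/5265630) = (527677/802433 + (81*747 + 1035)*(-1/3182865))*(1/5265630) = (527677/802433 + (60507 + 1035)*(-1/3182865))*(1/5265630) = (527677/802433 + 61542*(-1/3182865))*(1/5265630) = (527677/802433 - 20514/1060955)*(1/5265630) = (543380440973/851345303515)*(1/5265630) = 543380440973/4482869370547689450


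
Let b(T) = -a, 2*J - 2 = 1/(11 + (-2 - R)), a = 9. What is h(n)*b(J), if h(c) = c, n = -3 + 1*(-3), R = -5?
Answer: 54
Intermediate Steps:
n = -6 (n = -3 - 3 = -6)
J = 29/28 (J = 1 + 1/(2*(11 + (-2 - 1*(-5)))) = 1 + 1/(2*(11 + (-2 + 5))) = 1 + 1/(2*(11 + 3)) = 1 + (½)/14 = 1 + (½)*(1/14) = 1 + 1/28 = 29/28 ≈ 1.0357)
b(T) = -9 (b(T) = -1*9 = -9)
h(n)*b(J) = -6*(-9) = 54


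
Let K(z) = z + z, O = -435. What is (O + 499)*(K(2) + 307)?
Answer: 19904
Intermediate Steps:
K(z) = 2*z
(O + 499)*(K(2) + 307) = (-435 + 499)*(2*2 + 307) = 64*(4 + 307) = 64*311 = 19904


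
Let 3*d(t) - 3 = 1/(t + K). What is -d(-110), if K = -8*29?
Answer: -1025/1026 ≈ -0.99903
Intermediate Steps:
K = -232
d(t) = 1 + 1/(3*(-232 + t)) (d(t) = 1 + 1/(3*(t - 232)) = 1 + 1/(3*(-232 + t)))
-d(-110) = -(-695/3 - 110)/(-232 - 110) = -(-1025)/((-342)*3) = -(-1)*(-1025)/(342*3) = -1*1025/1026 = -1025/1026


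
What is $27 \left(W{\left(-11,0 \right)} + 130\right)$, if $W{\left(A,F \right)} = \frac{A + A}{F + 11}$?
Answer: $3456$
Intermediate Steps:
$W{\left(A,F \right)} = \frac{2 A}{11 + F}$
$27 \left(W{\left(-11,0 \right)} + 130\right) = 27 \left(2 \left(-11\right) \frac{1}{11 + 0} + 130\right) = 27 \left(2 \left(-11\right) \frac{1}{11} + 130\right) = 27 \left(-2 + 130\right) = 27 \cdot 128 = 3456$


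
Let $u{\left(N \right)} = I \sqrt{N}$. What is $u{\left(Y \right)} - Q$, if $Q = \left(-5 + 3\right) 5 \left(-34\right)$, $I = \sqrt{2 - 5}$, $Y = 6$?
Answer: $-340 + 3 i \sqrt{2} \approx -340.0 + 4.2426 i$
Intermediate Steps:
$I = i \sqrt{3}$ ($I = \sqrt{-3} = i \sqrt{3} \approx 1.732 i$)
$u{\left(N \right)} = i \sqrt{3} \sqrt{N}$
$Q = 340$ ($Q = \left(-2\right) 5 \left(-34\right) = \left(-10\right) \left(-34\right) = 340$)
$u{\left(Y \right)} - Q = i \sqrt{3} \sqrt{6} - 340 = 3 i \sqrt{2} - 340 = -340 + 3 i \sqrt{2}$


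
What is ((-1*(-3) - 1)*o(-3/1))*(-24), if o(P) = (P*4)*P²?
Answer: 5184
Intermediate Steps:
o(P) = 4*P³ (o(P) = (4*P)*P² = 4*P³)
((-1*(-3) - 1)*o(-3/1))*(-24) = ((-1*(-3) - 1)*(4*(-3/1)³))*(-24) = ((3 - 1)*(4*(-3*1)³))*(-24) = (2*(4*(-3)³))*(-24) = (2*(4*(-27)))*(-24) = (2*(-108))*(-24) = -216*(-24) = 5184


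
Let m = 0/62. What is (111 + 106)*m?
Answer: 0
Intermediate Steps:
m = 0 (m = 0*(1/62) = 0)
(111 + 106)*m = (111 + 106)*0 = 217*0 = 0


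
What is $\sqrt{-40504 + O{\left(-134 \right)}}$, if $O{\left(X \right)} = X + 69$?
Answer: $i \sqrt{40569} \approx 201.42 i$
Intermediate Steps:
$O{\left(X \right)} = 69 + X$
$\sqrt{-40504 + O{\left(-134 \right)}} = \sqrt{-40504 + \left(69 - 134\right)} = \sqrt{-40504 - 65} = \sqrt{-40569} = i \sqrt{40569}$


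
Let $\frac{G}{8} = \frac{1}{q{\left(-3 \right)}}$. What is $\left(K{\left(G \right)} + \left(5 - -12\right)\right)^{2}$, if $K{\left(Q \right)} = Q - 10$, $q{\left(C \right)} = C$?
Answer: $\frac{169}{9} \approx 18.778$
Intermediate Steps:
$G = - \frac{8}{3}$ ($G = \frac{8}{-3} = 8 \left(- \frac{1}{3}\right) = - \frac{8}{3} \approx -2.6667$)
$K{\left(Q \right)} = -10 + Q$
$\left(K{\left(G \right)} + \left(5 - -12\right)\right)^{2} = \left(\left(-10 - \frac{8}{3}\right) + \left(5 - -12\right)\right)^{2} = \left(- \frac{38}{3} + \left(5 + 12\right)\right)^{2} = \left(- \frac{38}{3} + 17\right)^{2} = \left(\frac{13}{3}\right)^{2} = \frac{169}{9}$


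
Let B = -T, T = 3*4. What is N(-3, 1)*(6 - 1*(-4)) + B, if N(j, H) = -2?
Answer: -32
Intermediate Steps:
T = 12
B = -12 (B = -1*12 = -12)
N(-3, 1)*(6 - 1*(-4)) + B = -2*(6 - 1*(-4)) - 12 = -2*(6 + 4) - 12 = -2*10 - 12 = -20 - 12 = -32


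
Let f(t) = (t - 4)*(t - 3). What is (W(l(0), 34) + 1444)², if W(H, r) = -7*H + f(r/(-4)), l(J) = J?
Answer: 40335201/16 ≈ 2.5210e+6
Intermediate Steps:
f(t) = (-4 + t)*(-3 + t)
W(H, r) = 12 - 7*H + r²/16 + 7*r/4 (W(H, r) = -7*H + (12 + (r/(-4))² - 7*r/(-4)) = -7*H + (12 + (r*(-¼))² - 7*r*(-1)/4) = -7*H + (12 + (-r/4)² - (-7)*r/4) = -7*H + (12 + r²/16 + 7*r/4) = 12 - 7*H + r²/16 + 7*r/4)
(W(l(0), 34) + 1444)² = ((12 - 7*0 + (1/16)*34² + (7/4)*34) + 1444)² = ((12 + 0 + (1/16)*1156 + 119/2) + 1444)² = ((12 + 0 + 289/4 + 119/2) + 1444)² = (575/4 + 1444)² = (6351/4)² = 40335201/16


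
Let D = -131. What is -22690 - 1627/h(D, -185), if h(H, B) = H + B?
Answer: -7168413/316 ≈ -22685.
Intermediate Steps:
h(H, B) = B + H
-22690 - 1627/h(D, -185) = -22690 - 1627/(-185 - 131) = -22690 - 1627/(-316) = -22690 - 1627*(-1)/316 = -22690 - 1*(-1627/316) = -22690 + 1627/316 = -7168413/316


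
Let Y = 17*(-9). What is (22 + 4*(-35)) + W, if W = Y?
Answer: -271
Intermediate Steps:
Y = -153
W = -153
(22 + 4*(-35)) + W = (22 + 4*(-35)) - 153 = (22 - 140) - 153 = -118 - 153 = -271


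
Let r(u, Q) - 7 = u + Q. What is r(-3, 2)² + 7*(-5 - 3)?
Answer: -20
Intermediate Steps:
r(u, Q) = 7 + Q + u (r(u, Q) = 7 + (u + Q) = 7 + (Q + u) = 7 + Q + u)
r(-3, 2)² + 7*(-5 - 3) = (7 + 2 - 3)² + 7*(-5 - 3) = 6² + 7*(-8) = 36 - 56 = -20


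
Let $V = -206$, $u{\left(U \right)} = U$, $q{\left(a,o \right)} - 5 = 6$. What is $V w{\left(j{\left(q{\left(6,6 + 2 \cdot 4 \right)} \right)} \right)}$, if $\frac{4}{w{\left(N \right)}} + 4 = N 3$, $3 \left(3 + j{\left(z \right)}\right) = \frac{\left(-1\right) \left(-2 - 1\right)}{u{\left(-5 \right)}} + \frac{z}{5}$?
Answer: $\frac{4120}{57} \approx 72.281$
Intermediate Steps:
$q{\left(a,o \right)} = 11$ ($q{\left(a,o \right)} = 5 + 6 = 11$)
$j{\left(z \right)} = - \frac{16}{5} + \frac{z}{15}$ ($j{\left(z \right)} = -3 + \frac{\frac{\left(-1\right) \left(-2 - 1\right)}{-5} + \frac{z}{5}}{3} = -3 + \frac{\left(-1\right) \left(-3\right) \left(- \frac{1}{5}\right) + z \frac{1}{5}}{3} = -3 + \frac{3 \left(- \frac{1}{5}\right) + \frac{z}{5}}{3} = -3 + \frac{- \frac{3}{5} + \frac{z}{5}}{3} = -3 + \left(- \frac{1}{5} + \frac{z}{15}\right) = - \frac{16}{5} + \frac{z}{15}$)
$w{\left(N \right)} = \frac{4}{-4 + 3 N}$ ($w{\left(N \right)} = \frac{4}{-4 + N 3} = \frac{4}{-4 + 3 N}$)
$V w{\left(j{\left(q{\left(6,6 + 2 \cdot 4 \right)} \right)} \right)} = - 206 \frac{4}{-4 + 3 \left(- \frac{16}{5} + \frac{1}{15} \cdot 11\right)} = - 206 \frac{4}{-4 + 3 \left(- \frac{16}{5} + \frac{11}{15}\right)} = - 206 \frac{4}{-4 + 3 \left(- \frac{37}{15}\right)} = - 206 \frac{4}{-4 - \frac{37}{5}} = - 206 \frac{4}{- \frac{57}{5}} = - 206 \cdot 4 \left(- \frac{5}{57}\right) = \left(-206\right) \left(- \frac{20}{57}\right) = \frac{4120}{57}$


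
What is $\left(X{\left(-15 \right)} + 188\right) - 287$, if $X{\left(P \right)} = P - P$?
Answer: $-99$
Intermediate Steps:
$X{\left(P \right)} = 0$
$\left(X{\left(-15 \right)} + 188\right) - 287 = \left(0 + 188\right) - 287 = 188 - 287 = -99$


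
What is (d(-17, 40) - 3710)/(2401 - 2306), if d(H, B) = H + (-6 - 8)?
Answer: -3741/95 ≈ -39.379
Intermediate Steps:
d(H, B) = -14 + H (d(H, B) = H - 14 = -14 + H)
(d(-17, 40) - 3710)/(2401 - 2306) = ((-14 - 17) - 3710)/(2401 - 2306) = (-31 - 3710)/95 = -3741*1/95 = -3741/95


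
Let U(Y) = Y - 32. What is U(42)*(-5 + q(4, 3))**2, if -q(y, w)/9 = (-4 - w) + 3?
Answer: 9610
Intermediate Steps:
U(Y) = -32 + Y
q(y, w) = 9 + 9*w (q(y, w) = -9*((-4 - w) + 3) = -9*(-1 - w) = 9 + 9*w)
U(42)*(-5 + q(4, 3))**2 = (-32 + 42)*(-5 + (9 + 9*3))**2 = 10*(-5 + (9 + 27))**2 = 10*(-5 + 36)**2 = 10*31**2 = 10*961 = 9610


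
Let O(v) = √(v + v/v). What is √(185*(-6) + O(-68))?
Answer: √(-1110 + I*√67) ≈ 0.1228 + 33.317*I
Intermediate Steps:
O(v) = √(1 + v) (O(v) = √(v + 1) = √(1 + v))
√(185*(-6) + O(-68)) = √(185*(-6) + √(1 - 68)) = √(-1110 + √(-67)) = √(-1110 + I*√67)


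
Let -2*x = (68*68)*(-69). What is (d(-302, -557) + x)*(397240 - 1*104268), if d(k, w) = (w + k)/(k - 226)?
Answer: 6169378228249/132 ≈ 4.6738e+10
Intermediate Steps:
d(k, w) = (k + w)/(-226 + k)
x = 159528 (x = -68*68*(-69)/2 = -2312*(-69) = -½*(-319056) = 159528)
(d(-302, -557) + x)*(397240 - 1*104268) = ((-302 - 557)/(-226 - 302) + 159528)*(397240 - 1*104268) = (-859/(-528) + 159528)*(397240 - 104268) = (-1/528*(-859) + 159528)*292972 = (859/528 + 159528)*292972 = (84231643/528)*292972 = 6169378228249/132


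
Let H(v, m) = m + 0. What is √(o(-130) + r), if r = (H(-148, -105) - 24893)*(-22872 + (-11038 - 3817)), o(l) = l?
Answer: 6*√26197206 ≈ 30710.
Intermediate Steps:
H(v, m) = m
r = 943099546 (r = (-105 - 24893)*(-22872 + (-11038 - 3817)) = -24998*(-22872 - 14855) = -24998*(-37727) = 943099546)
√(o(-130) + r) = √(-130 + 943099546) = √943099416 = 6*√26197206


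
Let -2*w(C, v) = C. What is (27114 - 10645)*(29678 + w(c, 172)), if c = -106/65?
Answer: 31770726687/65 ≈ 4.8878e+8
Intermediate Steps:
c = -106/65 (c = -106*1/65 = -106/65 ≈ -1.6308)
w(C, v) = -C/2
(27114 - 10645)*(29678 + w(c, 172)) = (27114 - 10645)*(29678 - ½*(-106/65)) = 16469*(29678 + 53/65) = 16469*(1929123/65) = 31770726687/65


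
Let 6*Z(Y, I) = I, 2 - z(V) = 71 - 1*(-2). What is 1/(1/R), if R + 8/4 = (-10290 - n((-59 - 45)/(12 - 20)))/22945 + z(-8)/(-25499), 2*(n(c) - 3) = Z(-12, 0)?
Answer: -1430981222/585074555 ≈ -2.4458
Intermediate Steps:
z(V) = -71 (z(V) = 2 - (71 - 1*(-2)) = 2 - (71 + 2) = 2 - 1*73 = 2 - 73 = -71)
Z(Y, I) = I/6
n(c) = 3 (n(c) = 3 + ((⅙)*0)/2 = 3 + (½)*0 = 3 + 0 = 3)
R = -1430981222/585074555 (R = -2 + ((-10290 - 1*3)/22945 - 71/(-25499)) = -2 + ((-10290 - 3)*(1/22945) - 71*(-1/25499)) = -2 + (-10293*1/22945 + 71/25499) = -2 + (-10293/22945 + 71/25499) = -2 - 260832112/585074555 = -1430981222/585074555 ≈ -2.4458)
1/(1/R) = 1/(1/(-1430981222/585074555)) = 1/(-585074555/1430981222) = -1430981222/585074555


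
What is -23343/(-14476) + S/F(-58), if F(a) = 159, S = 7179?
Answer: 35878247/767228 ≈ 46.763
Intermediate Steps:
-23343/(-14476) + S/F(-58) = -23343/(-14476) + 7179/159 = -23343*(-1/14476) + 7179*(1/159) = 23343/14476 + 2393/53 = 35878247/767228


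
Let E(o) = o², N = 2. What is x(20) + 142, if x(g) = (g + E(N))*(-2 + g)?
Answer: 574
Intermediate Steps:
x(g) = (-2 + g)*(4 + g) (x(g) = (g + 2²)*(-2 + g) = (g + 4)*(-2 + g) = (4 + g)*(-2 + g) = (-2 + g)*(4 + g))
x(20) + 142 = (-8 + 20² + 2*20) + 142 = (-8 + 400 + 40) + 142 = 432 + 142 = 574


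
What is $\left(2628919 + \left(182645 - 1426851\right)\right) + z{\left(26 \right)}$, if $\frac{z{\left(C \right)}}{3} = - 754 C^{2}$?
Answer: $-144399$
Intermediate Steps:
$z{\left(C \right)} = - 2262 C^{2}$ ($z{\left(C \right)} = 3 \left(- 754 C^{2}\right) = - 2262 C^{2}$)
$\left(2628919 + \left(182645 - 1426851\right)\right) + z{\left(26 \right)} = \left(2628919 + \left(182645 - 1426851\right)\right) - 2262 \cdot 26^{2} = \left(2628919 + \left(182645 - 1426851\right)\right) - 1529112 = \left(2628919 - 1244206\right) - 1529112 = 1384713 - 1529112 = -144399$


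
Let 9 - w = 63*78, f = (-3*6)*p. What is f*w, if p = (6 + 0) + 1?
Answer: 618030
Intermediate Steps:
p = 7 (p = 6 + 1 = 7)
f = -126 (f = -3*6*7 = -18*7 = -126)
w = -4905 (w = 9 - 63*78 = 9 - 1*4914 = 9 - 4914 = -4905)
f*w = -126*(-4905) = 618030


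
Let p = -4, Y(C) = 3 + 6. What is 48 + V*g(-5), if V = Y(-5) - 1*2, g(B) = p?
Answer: 20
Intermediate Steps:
Y(C) = 9
g(B) = -4
V = 7 (V = 9 - 1*2 = 9 - 2 = 7)
48 + V*g(-5) = 48 + 7*(-4) = 48 - 28 = 20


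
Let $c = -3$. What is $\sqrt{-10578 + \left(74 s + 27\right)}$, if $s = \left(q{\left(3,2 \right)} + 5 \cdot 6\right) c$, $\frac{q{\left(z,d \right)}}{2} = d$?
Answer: $3 i \sqrt{2011} \approx 134.53 i$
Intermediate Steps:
$q{\left(z,d \right)} = 2 d$
$s = -102$ ($s = \left(2 \cdot 2 + 5 \cdot 6\right) \left(-3\right) = \left(4 + 30\right) \left(-3\right) = 34 \left(-3\right) = -102$)
$\sqrt{-10578 + \left(74 s + 27\right)} = \sqrt{-10578 + \left(74 \left(-102\right) + 27\right)} = \sqrt{-10578 + \left(-7548 + 27\right)} = \sqrt{-10578 - 7521} = \sqrt{-18099} = 3 i \sqrt{2011}$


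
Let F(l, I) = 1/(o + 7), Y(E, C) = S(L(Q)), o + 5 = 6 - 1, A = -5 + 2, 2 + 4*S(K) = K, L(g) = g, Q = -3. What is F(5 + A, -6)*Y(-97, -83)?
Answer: -5/28 ≈ -0.17857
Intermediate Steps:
S(K) = -½ + K/4
A = -3
o = 0 (o = -5 + (6 - 1) = -5 + 5 = 0)
Y(E, C) = -5/4 (Y(E, C) = -½ + (¼)*(-3) = -½ - ¾ = -5/4)
F(l, I) = ⅐ (F(l, I) = 1/(0 + 7) = 1/7 = ⅐)
F(5 + A, -6)*Y(-97, -83) = (⅐)*(-5/4) = -5/28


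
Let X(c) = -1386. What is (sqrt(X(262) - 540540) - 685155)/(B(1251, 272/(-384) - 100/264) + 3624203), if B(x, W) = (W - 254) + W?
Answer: -90440460/478360981 + 396*I*sqrt(60214)/478360981 ≈ -0.18906 + 0.00020314*I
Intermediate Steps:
B(x, W) = -254 + 2*W (B(x, W) = (-254 + W) + W = -254 + 2*W)
(sqrt(X(262) - 540540) - 685155)/(B(1251, 272/(-384) - 100/264) + 3624203) = (sqrt(-1386 - 540540) - 685155)/((-254 + 2*(272/(-384) - 100/264)) + 3624203) = (sqrt(-541926) - 685155)/((-254 + 2*(272*(-1/384) - 100*1/264)) + 3624203) = (3*I*sqrt(60214) - 685155)/((-254 + 2*(-17/24 - 25/66)) + 3624203) = (-685155 + 3*I*sqrt(60214))/((-254 + 2*(-287/264)) + 3624203) = (-685155 + 3*I*sqrt(60214))/((-254 - 287/132) + 3624203) = (-685155 + 3*I*sqrt(60214))/(-33815/132 + 3624203) = (-685155 + 3*I*sqrt(60214))/(478360981/132) = (-685155 + 3*I*sqrt(60214))*(132/478360981) = -90440460/478360981 + 396*I*sqrt(60214)/478360981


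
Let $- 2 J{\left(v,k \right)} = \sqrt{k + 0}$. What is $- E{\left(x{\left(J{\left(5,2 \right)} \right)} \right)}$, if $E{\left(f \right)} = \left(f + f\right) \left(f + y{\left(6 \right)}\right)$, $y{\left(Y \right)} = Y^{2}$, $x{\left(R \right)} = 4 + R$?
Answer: $-321 + 44 \sqrt{2} \approx -258.77$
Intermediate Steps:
$J{\left(v,k \right)} = - \frac{\sqrt{k}}{2}$ ($J{\left(v,k \right)} = - \frac{\sqrt{k + 0}}{2} = - \frac{\sqrt{k}}{2}$)
$E{\left(f \right)} = 2 f \left(36 + f\right)$ ($E{\left(f \right)} = \left(f + f\right) \left(f + 6^{2}\right) = 2 f \left(f + 36\right) = 2 f \left(36 + f\right)$)
$- E{\left(x{\left(J{\left(5,2 \right)} \right)} \right)} = - 2 \left(4 - \frac{\sqrt{2}}{2}\right) \left(36 + \left(4 - \frac{\sqrt{2}}{2}\right)\right) = - 2 \left(4 - \frac{\sqrt{2}}{2}\right) \left(40 - \frac{\sqrt{2}}{2}\right)$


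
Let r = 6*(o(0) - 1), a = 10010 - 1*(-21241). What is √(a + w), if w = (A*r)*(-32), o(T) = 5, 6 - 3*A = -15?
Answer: 15*√115 ≈ 160.86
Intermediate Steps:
A = 7 (A = 2 - ⅓*(-15) = 2 + 5 = 7)
a = 31251 (a = 10010 + 21241 = 31251)
r = 24 (r = 6*(5 - 1) = 6*4 = 24)
w = -5376 (w = (7*24)*(-32) = 168*(-32) = -5376)
√(a + w) = √(31251 - 5376) = √25875 = 15*√115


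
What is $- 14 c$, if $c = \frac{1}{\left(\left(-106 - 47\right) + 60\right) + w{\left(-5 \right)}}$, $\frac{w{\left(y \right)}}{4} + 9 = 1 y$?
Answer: $\frac{14}{149} \approx 0.09396$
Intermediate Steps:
$w{\left(y \right)} = -36 + 4 y$ ($w{\left(y \right)} = -36 + 4 \cdot 1 y = -36 + 4 y$)
$c = - \frac{1}{149}$ ($c = \frac{1}{\left(\left(-106 - 47\right) + 60\right) + \left(-36 + 4 \left(-5\right)\right)} = \frac{1}{\left(-153 + 60\right) - 56} = \frac{1}{-93 - 56} = \frac{1}{-149} = - \frac{1}{149} \approx -0.0067114$)
$- 14 c = \left(-14\right) \left(- \frac{1}{149}\right) = \frac{14}{149}$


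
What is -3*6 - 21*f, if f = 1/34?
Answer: -633/34 ≈ -18.618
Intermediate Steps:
f = 1/34 ≈ 0.029412
-3*6 - 21*f = -3*6 - 21*1/34 = -18 - 21/34 = -633/34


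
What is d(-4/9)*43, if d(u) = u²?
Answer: 688/81 ≈ 8.4938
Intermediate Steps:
d(-4/9)*43 = (-4/9)²*43 = (16/81)*43 = 688/81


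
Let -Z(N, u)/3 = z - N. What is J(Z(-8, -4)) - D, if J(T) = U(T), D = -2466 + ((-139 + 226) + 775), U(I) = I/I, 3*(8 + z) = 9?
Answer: 1605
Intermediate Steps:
z = -5 (z = -8 + (⅓)*9 = -8 + 3 = -5)
Z(N, u) = 15 + 3*N (Z(N, u) = -3*(-5 - N) = 15 + 3*N)
U(I) = 1
D = -1604 (D = -2466 + (87 + 775) = -2466 + 862 = -1604)
J(T) = 1
J(Z(-8, -4)) - D = 1 - 1*(-1604) = 1 + 1604 = 1605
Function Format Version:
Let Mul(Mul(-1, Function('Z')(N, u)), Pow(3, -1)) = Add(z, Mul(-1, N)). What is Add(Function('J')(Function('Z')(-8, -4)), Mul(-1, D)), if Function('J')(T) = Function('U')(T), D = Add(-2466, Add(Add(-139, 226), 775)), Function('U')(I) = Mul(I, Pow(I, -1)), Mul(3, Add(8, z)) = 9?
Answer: 1605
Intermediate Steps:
z = -5 (z = Add(-8, Mul(Rational(1, 3), 9)) = Add(-8, 3) = -5)
Function('Z')(N, u) = Add(15, Mul(3, N)) (Function('Z')(N, u) = Mul(-3, Add(-5, Mul(-1, N))) = Add(15, Mul(3, N)))
Function('U')(I) = 1
D = -1604 (D = Add(-2466, Add(87, 775)) = Add(-2466, 862) = -1604)
Function('J')(T) = 1
Add(Function('J')(Function('Z')(-8, -4)), Mul(-1, D)) = Add(1, Mul(-1, -1604)) = Add(1, 1604) = 1605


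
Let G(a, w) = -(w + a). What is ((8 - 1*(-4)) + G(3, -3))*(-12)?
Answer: -144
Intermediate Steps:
G(a, w) = -a - w (G(a, w) = -(a + w) = -a - w)
((8 - 1*(-4)) + G(3, -3))*(-12) = ((8 - 1*(-4)) + (-1*3 - 1*(-3)))*(-12) = ((8 + 4) + (-3 + 3))*(-12) = (12 + 0)*(-12) = 12*(-12) = -144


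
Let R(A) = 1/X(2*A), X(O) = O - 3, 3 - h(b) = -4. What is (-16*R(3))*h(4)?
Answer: -112/3 ≈ -37.333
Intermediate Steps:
h(b) = 7 (h(b) = 3 - 1*(-4) = 3 + 4 = 7)
X(O) = -3 + O
R(A) = 1/(-3 + 2*A)
(-16*R(3))*h(4) = -16/(-3 + 2*3)*7 = -16/(-3 + 6)*7 = -16/3*7 = -112/3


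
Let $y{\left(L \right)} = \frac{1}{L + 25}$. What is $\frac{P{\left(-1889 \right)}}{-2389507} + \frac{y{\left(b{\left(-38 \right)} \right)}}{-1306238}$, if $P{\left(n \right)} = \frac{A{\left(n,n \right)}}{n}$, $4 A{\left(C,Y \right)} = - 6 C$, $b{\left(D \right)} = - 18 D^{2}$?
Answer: $\frac{25440506363}{40524942110721011} \approx 6.2777 \cdot 10^{-7}$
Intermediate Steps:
$A{\left(C,Y \right)} = - \frac{3 C}{2}$ ($A{\left(C,Y \right)} = \frac{\left(-6\right) C}{4} = - \frac{3 C}{2}$)
$P{\left(n \right)} = - \frac{3}{2}$ ($P{\left(n \right)} = \frac{\left(- \frac{3}{2}\right) n}{n} = - \frac{3}{2}$)
$y{\left(L \right)} = \frac{1}{25 + L}$
$\frac{P{\left(-1889 \right)}}{-2389507} + \frac{y{\left(b{\left(-38 \right)} \right)}}{-1306238} = - \frac{3}{2 \left(-2389507\right)} + \frac{1}{\left(25 - 18 \left(-38\right)^{2}\right) \left(-1306238\right)} = \left(- \frac{3}{2}\right) \left(- \frac{1}{2389507}\right) + \frac{1}{25 - 25992} \left(- \frac{1}{1306238}\right) = \frac{3}{4779014} + \frac{1}{25 - 25992} \left(- \frac{1}{1306238}\right) = \frac{3}{4779014} + \frac{1}{-25967} \left(- \frac{1}{1306238}\right) = \frac{3}{4779014} - - \frac{1}{33919082146} = \frac{3}{4779014} + \frac{1}{33919082146} = \frac{25440506363}{40524942110721011}$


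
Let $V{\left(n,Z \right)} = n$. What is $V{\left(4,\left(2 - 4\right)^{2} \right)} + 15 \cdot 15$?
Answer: $229$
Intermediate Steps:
$V{\left(4,\left(2 - 4\right)^{2} \right)} + 15 \cdot 15 = 4 + 15 \cdot 15 = 4 + 225 = 229$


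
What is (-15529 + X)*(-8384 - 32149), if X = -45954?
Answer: 2492090439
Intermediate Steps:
(-15529 + X)*(-8384 - 32149) = (-15529 - 45954)*(-8384 - 32149) = -61483*(-40533) = 2492090439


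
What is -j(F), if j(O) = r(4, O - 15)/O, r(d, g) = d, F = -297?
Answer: 4/297 ≈ 0.013468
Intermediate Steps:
j(O) = 4/O
-j(F) = -4/(-297) = -4*(-1)/297 = -1*(-4/297) = 4/297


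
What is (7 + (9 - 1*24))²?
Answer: 64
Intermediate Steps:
(7 + (9 - 1*24))² = (7 + (9 - 24))² = (7 - 15)² = (-8)² = 64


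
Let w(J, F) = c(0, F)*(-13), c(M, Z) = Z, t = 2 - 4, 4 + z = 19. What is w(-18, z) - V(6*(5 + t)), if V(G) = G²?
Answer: -519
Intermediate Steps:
z = 15 (z = -4 + 19 = 15)
t = -2
w(J, F) = -13*F (w(J, F) = F*(-13) = -13*F)
w(-18, z) - V(6*(5 + t)) = -13*15 - (6*(5 - 2))² = -195 - (6*3)² = -195 - 1*18² = -195 - 1*324 = -195 - 324 = -519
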